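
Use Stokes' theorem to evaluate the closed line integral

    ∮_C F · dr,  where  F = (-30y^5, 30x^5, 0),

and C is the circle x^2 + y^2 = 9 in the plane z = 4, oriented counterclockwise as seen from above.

Let S be the flat disk x^2 + y^2 ≤ 9 in the plane z = 4, with upward unit normal n̂ = ẑ. By Stokes' theorem,

    ∮_C F · dr = ∬_S (∇ × F) · n̂ dS = ∬_D (curl F)_z dA,

where D is the disk x^2 + y^2 ≤ 9.

Compute the curl of F = (-30y^5, 30x^5, 0):
    (∇ × F)_x = ∂F_z/∂y - ∂F_y/∂z = 0,
    (∇ × F)_y = ∂F_x/∂z - ∂F_z/∂x = 0,
    (∇ × F)_z = ∂F_y/∂x - ∂F_x/∂y = 150x^4 + 150y^4.

On z = 4, (curl F)_z = 150x^4 + 150y^4.

Convert to polar (x = r cos θ, y = r sin θ, dA = r dr dθ); the integrand becomes 150r^4(sin(θ)^4 + cos(θ)^4), so

    ∬_D (curl F)_z dA = ∫_0^{2π} ∫_0^{3} (150r^4(sin(θ)^4 + cos(θ)^4)) · r dr dθ.

Inner (r from 0 to 3): 18225sin(θ)^4 + 18225cos(θ)^4.
Outer (θ from 0 to 2π): 54675π/2.

Therefore ∮_C F · dr = 54675π/2.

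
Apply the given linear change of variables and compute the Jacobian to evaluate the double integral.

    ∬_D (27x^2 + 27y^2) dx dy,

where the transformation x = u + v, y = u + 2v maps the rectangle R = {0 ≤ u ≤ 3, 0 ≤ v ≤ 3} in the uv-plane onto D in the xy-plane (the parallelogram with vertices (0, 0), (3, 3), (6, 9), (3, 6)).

Compute the Jacobian determinant of (x, y) with respect to (u, v):

    ∂(x,y)/∂(u,v) = | 1  1 | = (1)(2) - (1)(1) = 1.
                   | 1  2 |

Its absolute value is |J| = 1 (the area scaling factor).

Substituting x = u + v, y = u + 2v into the integrand,

    27x^2 + 27y^2 → 54u^2 + 162u v + 135v^2,

so the integral becomes

    ∬_R (54u^2 + 162u v + 135v^2) · |J| du dv = ∫_0^3 ∫_0^3 (54u^2 + 162u v + 135v^2) dv du.

Inner (v): 162u^2 + 729u + 1215.
Outer (u): 16767/2.

Therefore ∬_D (27x^2 + 27y^2) dx dy = 16767/2.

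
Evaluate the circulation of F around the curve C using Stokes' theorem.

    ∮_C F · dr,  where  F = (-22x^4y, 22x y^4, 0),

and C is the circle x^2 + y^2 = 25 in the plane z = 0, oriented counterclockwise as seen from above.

Let S be the flat disk x^2 + y^2 ≤ 25 in the plane z = 0, with upward unit normal n̂ = ẑ. By Stokes' theorem,

    ∮_C F · dr = ∬_S (∇ × F) · n̂ dS = ∬_D (curl F)_z dA,

where D is the disk x^2 + y^2 ≤ 25.

Compute the curl of F = (-22x^4y, 22x y^4, 0):
    (∇ × F)_x = ∂F_z/∂y - ∂F_y/∂z = 0,
    (∇ × F)_y = ∂F_x/∂z - ∂F_z/∂x = 0,
    (∇ × F)_z = ∂F_y/∂x - ∂F_x/∂y = 22x^4 + 22y^4.

On z = 0, (curl F)_z = 22x^4 + 22y^4.

Convert to polar (x = r cos θ, y = r sin θ, dA = r dr dθ); the integrand becomes 22r^4(sin(θ)^4 + cos(θ)^4), so

    ∬_D (curl F)_z dA = ∫_0^{2π} ∫_0^{5} (22r^4(sin(θ)^4 + cos(θ)^4)) · r dr dθ.

Inner (r from 0 to 5): 171875sin(θ)^4/3 + 171875cos(θ)^4/3.
Outer (θ from 0 to 2π): 171875π/2.

Therefore ∮_C F · dr = 171875π/2.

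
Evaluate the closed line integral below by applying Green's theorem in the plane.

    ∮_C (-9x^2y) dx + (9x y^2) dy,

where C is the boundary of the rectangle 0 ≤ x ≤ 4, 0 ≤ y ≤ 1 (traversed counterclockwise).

Green's theorem converts the closed line integral into a double integral over the enclosed region D:

    ∮_C P dx + Q dy = ∬_D (∂Q/∂x - ∂P/∂y) dA.

Here P = -9x^2y, Q = 9x y^2, so

    ∂Q/∂x = 9y^2,    ∂P/∂y = -9x^2,
    ∂Q/∂x - ∂P/∂y = 9x^2 + 9y^2.

D is the region 0 ≤ x ≤ 4, 0 ≤ y ≤ 1. Evaluating the double integral:

    ∬_D (9x^2 + 9y^2) dA = ∫_0^{4} ∫_0^{1} (9x^2 + 9y^2) dy dx.

Inner (y from 0 to 1): 9x^2 + 3.
Outer (x from 0 to 4): 204.

Therefore ∮_C P dx + Q dy = 204.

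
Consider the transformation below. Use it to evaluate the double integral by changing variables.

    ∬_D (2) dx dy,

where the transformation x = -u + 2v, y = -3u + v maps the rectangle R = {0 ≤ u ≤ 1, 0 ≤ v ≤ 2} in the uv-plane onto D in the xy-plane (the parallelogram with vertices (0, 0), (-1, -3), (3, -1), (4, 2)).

Compute the Jacobian determinant of (x, y) with respect to (u, v):

    ∂(x,y)/∂(u,v) = | -1  2 | = (-1)(1) - (2)(-3) = 5.
                   | -3  1 |

Its absolute value is |J| = 5 (the area scaling factor).

Substituting x = -u + 2v, y = -3u + v into the integrand,

    2 → 2,

so the integral becomes

    ∬_R (2) · |J| du dv = ∫_0^1 ∫_0^2 (10) dv du.

Inner (v): 20.
Outer (u): 20.

Therefore ∬_D (2) dx dy = 20.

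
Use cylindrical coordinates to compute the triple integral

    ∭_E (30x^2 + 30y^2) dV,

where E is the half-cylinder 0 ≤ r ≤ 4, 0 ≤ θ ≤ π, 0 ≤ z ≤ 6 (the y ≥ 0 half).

In cylindrical coordinates, x = r cos(θ), y = r sin(θ), z = z, and dV = r dr dθ dz.

The integrand becomes 30r^2, so

    ∭_E (30x^2 + 30y^2) dV = ∫_{0}^{π} ∫_{0}^{4} ∫_{0}^{6} (30r^2) · r dz dr dθ.

Inner (z): 180r^3.
Middle (r from 0 to 4): 11520.
Outer (θ): 11520π.

Therefore the triple integral equals 11520π.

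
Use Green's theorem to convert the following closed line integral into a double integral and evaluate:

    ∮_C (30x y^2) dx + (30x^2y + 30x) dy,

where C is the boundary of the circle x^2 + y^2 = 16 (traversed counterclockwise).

Green's theorem converts the closed line integral into a double integral over the enclosed region D:

    ∮_C P dx + Q dy = ∬_D (∂Q/∂x - ∂P/∂y) dA.

Here P = 30x y^2, Q = 30x^2y + 30x, so

    ∂Q/∂x = 60x y + 30,    ∂P/∂y = 60x y,
    ∂Q/∂x - ∂P/∂y = 30.

D is the region x^2 + y^2 ≤ 16. Evaluating the double integral:

In polar coordinates (x = r cos θ, y = r sin θ, dA = r dr dθ) the integrand becomes 30, so

    ∬_D (30) dA = ∫_0^{2π} ∫_0^{4} (30) · r dr dθ.

Inner (r from 0 to 4): 240.
Outer (θ from 0 to 2π): 480π.

Therefore ∮_C P dx + Q dy = 480π.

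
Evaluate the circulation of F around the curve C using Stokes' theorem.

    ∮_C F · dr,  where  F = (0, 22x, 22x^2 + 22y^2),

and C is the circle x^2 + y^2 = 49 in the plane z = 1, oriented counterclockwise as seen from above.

Let S be the flat disk x^2 + y^2 ≤ 49 in the plane z = 1, with upward unit normal n̂ = ẑ. By Stokes' theorem,

    ∮_C F · dr = ∬_S (∇ × F) · n̂ dS = ∬_D (curl F)_z dA,

where D is the disk x^2 + y^2 ≤ 49.

Compute the curl of F = (0, 22x, 22x^2 + 22y^2):
    (∇ × F)_x = ∂F_z/∂y - ∂F_y/∂z = 44y,
    (∇ × F)_y = ∂F_x/∂z - ∂F_z/∂x = -44x,
    (∇ × F)_z = ∂F_y/∂x - ∂F_x/∂y = 22.

On z = 1, (curl F)_z = 22.

Convert to polar (x = r cos θ, y = r sin θ, dA = r dr dθ); the integrand becomes 22, so

    ∬_D (curl F)_z dA = ∫_0^{2π} ∫_0^{7} (22) · r dr dθ.

Inner (r from 0 to 7): 539.
Outer (θ from 0 to 2π): 1078π.

Therefore ∮_C F · dr = 1078π.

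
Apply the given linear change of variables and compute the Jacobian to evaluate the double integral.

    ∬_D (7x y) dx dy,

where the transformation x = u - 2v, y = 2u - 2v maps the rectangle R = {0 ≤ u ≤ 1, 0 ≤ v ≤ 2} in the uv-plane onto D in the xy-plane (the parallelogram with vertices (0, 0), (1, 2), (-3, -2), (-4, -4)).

Compute the Jacobian determinant of (x, y) with respect to (u, v):

    ∂(x,y)/∂(u,v) = | 1  -2 | = (1)(-2) - (-2)(2) = 2.
                   | 2  -2 |

Its absolute value is |J| = 2 (the area scaling factor).

Substituting x = u - 2v, y = 2u - 2v into the integrand,

    7x y → 14u^2 - 42u v + 28v^2,

so the integral becomes

    ∬_R (14u^2 - 42u v + 28v^2) · |J| du dv = ∫_0^1 ∫_0^2 (28u^2 - 84u v + 56v^2) dv du.

Inner (v): 56u^2 - 168u + 448/3.
Outer (u): 84.

Therefore ∬_D (7x y) dx dy = 84.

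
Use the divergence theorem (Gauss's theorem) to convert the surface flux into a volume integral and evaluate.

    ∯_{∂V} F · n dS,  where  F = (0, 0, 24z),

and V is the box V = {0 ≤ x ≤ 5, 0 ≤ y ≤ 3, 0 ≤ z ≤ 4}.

By the divergence theorem,

    ∯_{∂V} F · n dS = ∭_V (∇ · F) dV.

Compute the divergence:
    ∇ · F = ∂F_x/∂x + ∂F_y/∂y + ∂F_z/∂z = 0 + 0 + 24 = 24.

V is a rectangular box, so dV = dx dy dz with 0 ≤ x ≤ 5, 0 ≤ y ≤ 3, 0 ≤ z ≤ 4.

Integrate (24) over V as an iterated integral:

    ∭_V (∇·F) dV = ∫_0^{5} ∫_0^{3} ∫_0^{4} (24) dz dy dx.

Inner (z from 0 to 4): 96.
Middle (y from 0 to 3): 288.
Outer (x from 0 to 5): 1440.

Therefore ∯_{∂V} F · n dS = 1440.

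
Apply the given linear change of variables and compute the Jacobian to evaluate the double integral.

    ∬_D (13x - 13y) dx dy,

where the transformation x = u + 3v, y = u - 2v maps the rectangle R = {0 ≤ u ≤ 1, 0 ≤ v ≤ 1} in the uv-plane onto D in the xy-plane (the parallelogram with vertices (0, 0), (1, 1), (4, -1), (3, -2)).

Compute the Jacobian determinant of (x, y) with respect to (u, v):

    ∂(x,y)/∂(u,v) = | 1  3 | = (1)(-2) - (3)(1) = -5.
                   | 1  -2 |

Its absolute value is |J| = 5 (the area scaling factor).

Substituting x = u + 3v, y = u - 2v into the integrand,

    13x - 13y → 65v,

so the integral becomes

    ∬_R (65v) · |J| du dv = ∫_0^1 ∫_0^1 (325v) dv du.

Inner (v): 325/2.
Outer (u): 325/2.

Therefore ∬_D (13x - 13y) dx dy = 325/2.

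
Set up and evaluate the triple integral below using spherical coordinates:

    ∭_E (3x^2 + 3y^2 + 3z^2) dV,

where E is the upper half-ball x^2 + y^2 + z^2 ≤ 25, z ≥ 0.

In spherical coordinates, x = ρ sin(φ) cos(θ), y = ρ sin(φ) sin(θ), z = ρ cos(φ), and dV = ρ^2 sin(φ) dρ dφ dθ.

The integrand becomes 3ρ^2, so

    ∭_E (3x^2 + 3y^2 + 3z^2) dV = ∫_{0}^{2π} ∫_{0}^{π/2} ∫_{0}^{5} (3ρ^2) · ρ^2 sin(φ) dρ dφ dθ.

Inner (ρ): 1875sin(φ).
Middle (φ): 1875.
Outer (θ): 3750π.

Therefore the triple integral equals 3750π.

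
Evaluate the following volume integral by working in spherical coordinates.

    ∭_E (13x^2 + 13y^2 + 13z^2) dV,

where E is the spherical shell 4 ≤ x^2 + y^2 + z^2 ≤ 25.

In spherical coordinates, x = ρ sin(φ) cos(θ), y = ρ sin(φ) sin(θ), z = ρ cos(φ), and dV = ρ^2 sin(φ) dρ dφ dθ.

The integrand becomes 13ρ^2, so

    ∭_E (13x^2 + 13y^2 + 13z^2) dV = ∫_{0}^{2π} ∫_{0}^{π} ∫_{2}^{5} (13ρ^2) · ρ^2 sin(φ) dρ dφ dθ.

Inner (ρ): 40209sin(φ)/5.
Middle (φ): 80418/5.
Outer (θ): 160836π/5.

Therefore the triple integral equals 160836π/5.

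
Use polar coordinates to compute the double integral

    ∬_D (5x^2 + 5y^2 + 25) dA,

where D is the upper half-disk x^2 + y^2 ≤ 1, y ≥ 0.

The region D is 0 ≤ r ≤ 1, 0 ≤ θ ≤ π in polar coordinates, where x = r cos(θ), y = r sin(θ), and dA = r dr dθ.

Under the substitution, the integrand becomes 5r^2 + 25, so

    ∬_D (5x^2 + 5y^2 + 25) dA = ∫_{0}^{π} ∫_{0}^{1} (5r^2 + 25) · r dr dθ.

Inner integral (in r): ∫_{0}^{1} (5r^2 + 25) · r dr = 55/4.

Outer integral (in θ): ∫_{0}^{π} (55/4) dθ = 55π/4.

Therefore ∬_D (5x^2 + 5y^2 + 25) dA = 55π/4.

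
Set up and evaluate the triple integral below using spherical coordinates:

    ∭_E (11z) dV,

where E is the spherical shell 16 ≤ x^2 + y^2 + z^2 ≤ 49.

In spherical coordinates, x = ρ sin(φ) cos(θ), y = ρ sin(φ) sin(θ), z = ρ cos(φ), and dV = ρ^2 sin(φ) dρ dφ dθ.

The integrand becomes 11ρ cos(φ), so

    ∭_E (11z) dV = ∫_{0}^{2π} ∫_{0}^{π} ∫_{4}^{7} (11ρ cos(φ)) · ρ^2 sin(φ) dρ dφ dθ.

Inner (ρ): 23595sin(2φ)/8.
Middle (φ): 0.
Outer (θ): 0.

Therefore the triple integral equals 0.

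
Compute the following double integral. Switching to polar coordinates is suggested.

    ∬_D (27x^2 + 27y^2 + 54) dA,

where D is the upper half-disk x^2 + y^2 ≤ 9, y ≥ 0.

The region D is 0 ≤ r ≤ 3, 0 ≤ θ ≤ π in polar coordinates, where x = r cos(θ), y = r sin(θ), and dA = r dr dθ.

Under the substitution, the integrand becomes 27r^2 + 54, so

    ∬_D (27x^2 + 27y^2 + 54) dA = ∫_{0}^{π} ∫_{0}^{3} (27r^2 + 54) · r dr dθ.

Inner integral (in r): ∫_{0}^{3} (27r^2 + 54) · r dr = 3159/4.

Outer integral (in θ): ∫_{0}^{π} (3159/4) dθ = 3159π/4.

Therefore ∬_D (27x^2 + 27y^2 + 54) dA = 3159π/4.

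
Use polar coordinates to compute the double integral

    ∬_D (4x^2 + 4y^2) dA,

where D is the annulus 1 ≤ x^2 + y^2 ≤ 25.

The region D is 1 ≤ r ≤ 5, 0 ≤ θ ≤ 2π in polar coordinates, where x = r cos(θ), y = r sin(θ), and dA = r dr dθ.

Under the substitution, the integrand becomes 4r^2, so

    ∬_D (4x^2 + 4y^2) dA = ∫_{0}^{2π} ∫_{1}^{5} (4r^2) · r dr dθ.

Inner integral (in r): ∫_{1}^{5} (4r^2) · r dr = 624.

Outer integral (in θ): ∫_{0}^{2π} (624) dθ = 1248π.

Therefore ∬_D (4x^2 + 4y^2) dA = 1248π.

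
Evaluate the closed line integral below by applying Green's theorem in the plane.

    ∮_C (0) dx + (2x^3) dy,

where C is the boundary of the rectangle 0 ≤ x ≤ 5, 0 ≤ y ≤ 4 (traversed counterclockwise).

Green's theorem converts the closed line integral into a double integral over the enclosed region D:

    ∮_C P dx + Q dy = ∬_D (∂Q/∂x - ∂P/∂y) dA.

Here P = 0, Q = 2x^3, so

    ∂Q/∂x = 6x^2,    ∂P/∂y = 0,
    ∂Q/∂x - ∂P/∂y = 6x^2.

D is the region 0 ≤ x ≤ 5, 0 ≤ y ≤ 4. Evaluating the double integral:

    ∬_D (6x^2) dA = ∫_0^{5} ∫_0^{4} (6x^2) dy dx.

Inner (y from 0 to 4): 24x^2.
Outer (x from 0 to 5): 1000.

Therefore ∮_C P dx + Q dy = 1000.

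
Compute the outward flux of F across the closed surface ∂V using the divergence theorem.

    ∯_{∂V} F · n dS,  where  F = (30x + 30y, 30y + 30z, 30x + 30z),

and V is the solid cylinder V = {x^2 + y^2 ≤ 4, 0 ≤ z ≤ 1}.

By the divergence theorem,

    ∯_{∂V} F · n dS = ∭_V (∇ · F) dV.

Compute the divergence:
    ∇ · F = ∂F_x/∂x + ∂F_y/∂y + ∂F_z/∂z = 30 + 30 + 30 = 90.

In cylindrical coordinates, x = r cos(θ), y = r sin(θ), z = z, dV = r dr dθ dz, with 0 ≤ r ≤ 2, 0 ≤ θ ≤ 2π, 0 ≤ z ≤ 1.

The integrand, after substitution and multiplying by the volume element, becomes (90) · r, so

    ∭_V (∇·F) dV = ∫_0^{2π} ∫_0^{2} ∫_0^{1} (90) · r dz dr dθ.

Inner (z from 0 to 1): 90r.
Middle (r from 0 to 2): 180.
Outer (θ from 0 to 2π): 360π.

Therefore ∯_{∂V} F · n dS = 360π.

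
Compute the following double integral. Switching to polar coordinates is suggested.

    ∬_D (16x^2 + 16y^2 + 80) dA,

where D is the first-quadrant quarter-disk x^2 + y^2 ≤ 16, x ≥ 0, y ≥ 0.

The region D is 0 ≤ r ≤ 4, 0 ≤ θ ≤ π/2 in polar coordinates, where x = r cos(θ), y = r sin(θ), and dA = r dr dθ.

Under the substitution, the integrand becomes 16r^2 + 80, so

    ∬_D (16x^2 + 16y^2 + 80) dA = ∫_{0}^{π/2} ∫_{0}^{4} (16r^2 + 80) · r dr dθ.

Inner integral (in r): ∫_{0}^{4} (16r^2 + 80) · r dr = 1664.

Outer integral (in θ): ∫_{0}^{π/2} (1664) dθ = 832π.

Therefore ∬_D (16x^2 + 16y^2 + 80) dA = 832π.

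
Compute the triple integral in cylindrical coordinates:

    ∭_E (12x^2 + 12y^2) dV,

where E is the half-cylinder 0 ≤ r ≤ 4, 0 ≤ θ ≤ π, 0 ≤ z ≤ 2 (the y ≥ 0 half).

In cylindrical coordinates, x = r cos(θ), y = r sin(θ), z = z, and dV = r dr dθ dz.

The integrand becomes 12r^2, so

    ∭_E (12x^2 + 12y^2) dV = ∫_{0}^{π} ∫_{0}^{4} ∫_{0}^{2} (12r^2) · r dz dr dθ.

Inner (z): 24r^3.
Middle (r from 0 to 4): 1536.
Outer (θ): 1536π.

Therefore the triple integral equals 1536π.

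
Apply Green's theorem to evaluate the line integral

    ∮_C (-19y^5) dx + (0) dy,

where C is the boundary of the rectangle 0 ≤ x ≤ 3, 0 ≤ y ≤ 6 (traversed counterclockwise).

Green's theorem converts the closed line integral into a double integral over the enclosed region D:

    ∮_C P dx + Q dy = ∬_D (∂Q/∂x - ∂P/∂y) dA.

Here P = -19y^5, Q = 0, so

    ∂Q/∂x = 0,    ∂P/∂y = -95y^4,
    ∂Q/∂x - ∂P/∂y = 95y^4.

D is the region 0 ≤ x ≤ 3, 0 ≤ y ≤ 6. Evaluating the double integral:

    ∬_D (95y^4) dA = ∫_0^{3} ∫_0^{6} (95y^4) dy dx.

Inner (y from 0 to 6): 147744.
Outer (x from 0 to 3): 443232.

Therefore ∮_C P dx + Q dy = 443232.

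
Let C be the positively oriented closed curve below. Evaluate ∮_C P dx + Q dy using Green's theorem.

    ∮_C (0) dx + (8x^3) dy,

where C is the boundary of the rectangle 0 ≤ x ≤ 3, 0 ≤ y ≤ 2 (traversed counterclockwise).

Green's theorem converts the closed line integral into a double integral over the enclosed region D:

    ∮_C P dx + Q dy = ∬_D (∂Q/∂x - ∂P/∂y) dA.

Here P = 0, Q = 8x^3, so

    ∂Q/∂x = 24x^2,    ∂P/∂y = 0,
    ∂Q/∂x - ∂P/∂y = 24x^2.

D is the region 0 ≤ x ≤ 3, 0 ≤ y ≤ 2. Evaluating the double integral:

    ∬_D (24x^2) dA = ∫_0^{3} ∫_0^{2} (24x^2) dy dx.

Inner (y from 0 to 2): 48x^2.
Outer (x from 0 to 3): 432.

Therefore ∮_C P dx + Q dy = 432.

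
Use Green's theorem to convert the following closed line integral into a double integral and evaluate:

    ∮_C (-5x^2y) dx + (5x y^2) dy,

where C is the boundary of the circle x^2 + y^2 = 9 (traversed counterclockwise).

Green's theorem converts the closed line integral into a double integral over the enclosed region D:

    ∮_C P dx + Q dy = ∬_D (∂Q/∂x - ∂P/∂y) dA.

Here P = -5x^2y, Q = 5x y^2, so

    ∂Q/∂x = 5y^2,    ∂P/∂y = -5x^2,
    ∂Q/∂x - ∂P/∂y = 5x^2 + 5y^2.

D is the region x^2 + y^2 ≤ 9. Evaluating the double integral:

In polar coordinates (x = r cos θ, y = r sin θ, dA = r dr dθ) the integrand becomes 5r^2, so

    ∬_D (5x^2 + 5y^2) dA = ∫_0^{2π} ∫_0^{3} (5r^2) · r dr dθ.

Inner (r from 0 to 3): 405/4.
Outer (θ from 0 to 2π): 405π/2.

Therefore ∮_C P dx + Q dy = 405π/2.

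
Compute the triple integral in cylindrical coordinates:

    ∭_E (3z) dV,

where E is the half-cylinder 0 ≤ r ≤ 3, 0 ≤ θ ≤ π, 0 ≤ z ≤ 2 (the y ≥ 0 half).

In cylindrical coordinates, x = r cos(θ), y = r sin(θ), z = z, and dV = r dr dθ dz.

The integrand becomes 3z, so

    ∭_E (3z) dV = ∫_{0}^{π} ∫_{0}^{3} ∫_{0}^{2} (3z) · r dz dr dθ.

Inner (z): 6r.
Middle (r from 0 to 3): 27.
Outer (θ): 27π.

Therefore the triple integral equals 27π.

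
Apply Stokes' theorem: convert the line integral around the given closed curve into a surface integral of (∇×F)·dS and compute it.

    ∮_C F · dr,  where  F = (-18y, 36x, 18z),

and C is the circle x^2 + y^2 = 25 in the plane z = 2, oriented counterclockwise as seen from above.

Let S be the flat disk x^2 + y^2 ≤ 25 in the plane z = 2, with upward unit normal n̂ = ẑ. By Stokes' theorem,

    ∮_C F · dr = ∬_S (∇ × F) · n̂ dS = ∬_D (curl F)_z dA,

where D is the disk x^2 + y^2 ≤ 25.

Compute the curl of F = (-18y, 36x, 18z):
    (∇ × F)_x = ∂F_z/∂y - ∂F_y/∂z = 0,
    (∇ × F)_y = ∂F_x/∂z - ∂F_z/∂x = 0,
    (∇ × F)_z = ∂F_y/∂x - ∂F_x/∂y = 54.

On z = 2, (curl F)_z = 54.

Convert to polar (x = r cos θ, y = r sin θ, dA = r dr dθ); the integrand becomes 54, so

    ∬_D (curl F)_z dA = ∫_0^{2π} ∫_0^{5} (54) · r dr dθ.

Inner (r from 0 to 5): 675.
Outer (θ from 0 to 2π): 1350π.

Therefore ∮_C F · dr = 1350π.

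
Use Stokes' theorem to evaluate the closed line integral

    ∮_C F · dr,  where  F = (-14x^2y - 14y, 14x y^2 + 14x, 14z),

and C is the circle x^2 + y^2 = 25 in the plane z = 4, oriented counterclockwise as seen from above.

Let S be the flat disk x^2 + y^2 ≤ 25 in the plane z = 4, with upward unit normal n̂ = ẑ. By Stokes' theorem,

    ∮_C F · dr = ∬_S (∇ × F) · n̂ dS = ∬_D (curl F)_z dA,

where D is the disk x^2 + y^2 ≤ 25.

Compute the curl of F = (-14x^2y - 14y, 14x y^2 + 14x, 14z):
    (∇ × F)_x = ∂F_z/∂y - ∂F_y/∂z = 0,
    (∇ × F)_y = ∂F_x/∂z - ∂F_z/∂x = 0,
    (∇ × F)_z = ∂F_y/∂x - ∂F_x/∂y = 14x^2 + 14y^2 + 28.

On z = 4, (curl F)_z = 14x^2 + 14y^2 + 28.

Convert to polar (x = r cos θ, y = r sin θ, dA = r dr dθ); the integrand becomes 14r^2 + 28, so

    ∬_D (curl F)_z dA = ∫_0^{2π} ∫_0^{5} (14r^2 + 28) · r dr dθ.

Inner (r from 0 to 5): 5075/2.
Outer (θ from 0 to 2π): 5075π.

Therefore ∮_C F · dr = 5075π.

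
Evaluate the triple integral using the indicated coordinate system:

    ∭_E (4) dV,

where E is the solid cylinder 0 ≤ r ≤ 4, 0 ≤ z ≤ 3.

In cylindrical coordinates, x = r cos(θ), y = r sin(θ), z = z, and dV = r dr dθ dz.

The integrand becomes 4, so

    ∭_E (4) dV = ∫_{0}^{2π} ∫_{0}^{4} ∫_{0}^{3} (4) · r dz dr dθ.

Inner (z): 12r.
Middle (r from 0 to 4): 96.
Outer (θ): 192π.

Therefore the triple integral equals 192π.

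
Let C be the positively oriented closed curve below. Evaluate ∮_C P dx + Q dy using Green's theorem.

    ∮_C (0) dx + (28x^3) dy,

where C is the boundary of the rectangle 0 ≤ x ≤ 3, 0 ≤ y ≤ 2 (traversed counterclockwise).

Green's theorem converts the closed line integral into a double integral over the enclosed region D:

    ∮_C P dx + Q dy = ∬_D (∂Q/∂x - ∂P/∂y) dA.

Here P = 0, Q = 28x^3, so

    ∂Q/∂x = 84x^2,    ∂P/∂y = 0,
    ∂Q/∂x - ∂P/∂y = 84x^2.

D is the region 0 ≤ x ≤ 3, 0 ≤ y ≤ 2. Evaluating the double integral:

    ∬_D (84x^2) dA = ∫_0^{3} ∫_0^{2} (84x^2) dy dx.

Inner (y from 0 to 2): 168x^2.
Outer (x from 0 to 3): 1512.

Therefore ∮_C P dx + Q dy = 1512.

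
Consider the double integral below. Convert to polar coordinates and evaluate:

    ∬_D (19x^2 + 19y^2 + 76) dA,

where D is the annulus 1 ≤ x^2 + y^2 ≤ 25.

The region D is 1 ≤ r ≤ 5, 0 ≤ θ ≤ 2π in polar coordinates, where x = r cos(θ), y = r sin(θ), and dA = r dr dθ.

Under the substitution, the integrand becomes 19r^2 + 76, so

    ∬_D (19x^2 + 19y^2 + 76) dA = ∫_{0}^{2π} ∫_{1}^{5} (19r^2 + 76) · r dr dθ.

Inner integral (in r): ∫_{1}^{5} (19r^2 + 76) · r dr = 3876.

Outer integral (in θ): ∫_{0}^{2π} (3876) dθ = 7752π.

Therefore ∬_D (19x^2 + 19y^2 + 76) dA = 7752π.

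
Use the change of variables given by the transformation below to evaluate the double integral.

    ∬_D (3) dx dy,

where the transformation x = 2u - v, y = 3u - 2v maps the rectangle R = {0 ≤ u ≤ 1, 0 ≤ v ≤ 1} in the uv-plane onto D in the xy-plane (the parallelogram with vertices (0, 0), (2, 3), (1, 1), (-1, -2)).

Compute the Jacobian determinant of (x, y) with respect to (u, v):

    ∂(x,y)/∂(u,v) = | 2  -1 | = (2)(-2) - (-1)(3) = -1.
                   | 3  -2 |

Its absolute value is |J| = 1 (the area scaling factor).

Substituting x = 2u - v, y = 3u - 2v into the integrand,

    3 → 3,

so the integral becomes

    ∬_R (3) · |J| du dv = ∫_0^1 ∫_0^1 (3) dv du.

Inner (v): 3.
Outer (u): 3.

Therefore ∬_D (3) dx dy = 3.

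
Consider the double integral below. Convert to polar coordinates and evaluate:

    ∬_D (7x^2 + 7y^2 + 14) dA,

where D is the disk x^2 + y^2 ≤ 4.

The region D is 0 ≤ r ≤ 2, 0 ≤ θ ≤ 2π in polar coordinates, where x = r cos(θ), y = r sin(θ), and dA = r dr dθ.

Under the substitution, the integrand becomes 7r^2 + 14, so

    ∬_D (7x^2 + 7y^2 + 14) dA = ∫_{0}^{2π} ∫_{0}^{2} (7r^2 + 14) · r dr dθ.

Inner integral (in r): ∫_{0}^{2} (7r^2 + 14) · r dr = 56.

Outer integral (in θ): ∫_{0}^{2π} (56) dθ = 112π.

Therefore ∬_D (7x^2 + 7y^2 + 14) dA = 112π.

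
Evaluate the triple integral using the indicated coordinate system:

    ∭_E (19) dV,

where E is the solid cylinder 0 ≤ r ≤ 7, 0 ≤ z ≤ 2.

In cylindrical coordinates, x = r cos(θ), y = r sin(θ), z = z, and dV = r dr dθ dz.

The integrand becomes 19, so

    ∭_E (19) dV = ∫_{0}^{2π} ∫_{0}^{7} ∫_{0}^{2} (19) · r dz dr dθ.

Inner (z): 38r.
Middle (r from 0 to 7): 931.
Outer (θ): 1862π.

Therefore the triple integral equals 1862π.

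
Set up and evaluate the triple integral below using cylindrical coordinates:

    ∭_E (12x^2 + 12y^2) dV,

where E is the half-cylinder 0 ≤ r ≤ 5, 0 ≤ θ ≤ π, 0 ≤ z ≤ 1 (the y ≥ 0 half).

In cylindrical coordinates, x = r cos(θ), y = r sin(θ), z = z, and dV = r dr dθ dz.

The integrand becomes 12r^2, so

    ∭_E (12x^2 + 12y^2) dV = ∫_{0}^{π} ∫_{0}^{5} ∫_{0}^{1} (12r^2) · r dz dr dθ.

Inner (z): 12r^3.
Middle (r from 0 to 5): 1875.
Outer (θ): 1875π.

Therefore the triple integral equals 1875π.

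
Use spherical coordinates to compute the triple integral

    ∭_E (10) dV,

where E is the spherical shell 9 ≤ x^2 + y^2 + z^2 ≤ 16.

In spherical coordinates, x = ρ sin(φ) cos(θ), y = ρ sin(φ) sin(θ), z = ρ cos(φ), and dV = ρ^2 sin(φ) dρ dφ dθ.

The integrand becomes 10, so

    ∭_E (10) dV = ∫_{0}^{2π} ∫_{0}^{π} ∫_{3}^{4} (10) · ρ^2 sin(φ) dρ dφ dθ.

Inner (ρ): 370sin(φ)/3.
Middle (φ): 740/3.
Outer (θ): 1480π/3.

Therefore the triple integral equals 1480π/3.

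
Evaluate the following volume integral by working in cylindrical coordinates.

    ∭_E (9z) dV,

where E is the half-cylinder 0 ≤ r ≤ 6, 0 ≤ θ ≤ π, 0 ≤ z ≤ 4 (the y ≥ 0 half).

In cylindrical coordinates, x = r cos(θ), y = r sin(θ), z = z, and dV = r dr dθ dz.

The integrand becomes 9z, so

    ∭_E (9z) dV = ∫_{0}^{π} ∫_{0}^{6} ∫_{0}^{4} (9z) · r dz dr dθ.

Inner (z): 72r.
Middle (r from 0 to 6): 1296.
Outer (θ): 1296π.

Therefore the triple integral equals 1296π.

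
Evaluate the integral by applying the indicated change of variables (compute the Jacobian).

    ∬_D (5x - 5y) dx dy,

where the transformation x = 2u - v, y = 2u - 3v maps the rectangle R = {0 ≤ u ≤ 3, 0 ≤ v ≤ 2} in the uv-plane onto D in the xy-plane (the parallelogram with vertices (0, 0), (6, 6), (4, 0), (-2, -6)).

Compute the Jacobian determinant of (x, y) with respect to (u, v):

    ∂(x,y)/∂(u,v) = | 2  -1 | = (2)(-3) - (-1)(2) = -4.
                   | 2  -3 |

Its absolute value is |J| = 4 (the area scaling factor).

Substituting x = 2u - v, y = 2u - 3v into the integrand,

    5x - 5y → 10v,

so the integral becomes

    ∬_R (10v) · |J| du dv = ∫_0^3 ∫_0^2 (40v) dv du.

Inner (v): 80.
Outer (u): 240.

Therefore ∬_D (5x - 5y) dx dy = 240.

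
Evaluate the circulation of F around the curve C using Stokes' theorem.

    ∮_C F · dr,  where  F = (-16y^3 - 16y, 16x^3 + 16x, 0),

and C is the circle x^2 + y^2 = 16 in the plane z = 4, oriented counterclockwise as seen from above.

Let S be the flat disk x^2 + y^2 ≤ 16 in the plane z = 4, with upward unit normal n̂ = ẑ. By Stokes' theorem,

    ∮_C F · dr = ∬_S (∇ × F) · n̂ dS = ∬_D (curl F)_z dA,

where D is the disk x^2 + y^2 ≤ 16.

Compute the curl of F = (-16y^3 - 16y, 16x^3 + 16x, 0):
    (∇ × F)_x = ∂F_z/∂y - ∂F_y/∂z = 0,
    (∇ × F)_y = ∂F_x/∂z - ∂F_z/∂x = 0,
    (∇ × F)_z = ∂F_y/∂x - ∂F_x/∂y = 48x^2 + 48y^2 + 32.

On z = 4, (curl F)_z = 48x^2 + 48y^2 + 32.

Convert to polar (x = r cos θ, y = r sin θ, dA = r dr dθ); the integrand becomes 48r^2 + 32, so

    ∬_D (curl F)_z dA = ∫_0^{2π} ∫_0^{4} (48r^2 + 32) · r dr dθ.

Inner (r from 0 to 4): 3328.
Outer (θ from 0 to 2π): 6656π.

Therefore ∮_C F · dr = 6656π.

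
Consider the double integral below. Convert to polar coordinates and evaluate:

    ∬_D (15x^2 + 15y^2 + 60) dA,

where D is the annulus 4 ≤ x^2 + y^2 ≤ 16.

The region D is 2 ≤ r ≤ 4, 0 ≤ θ ≤ 2π in polar coordinates, where x = r cos(θ), y = r sin(θ), and dA = r dr dθ.

Under the substitution, the integrand becomes 15r^2 + 60, so

    ∬_D (15x^2 + 15y^2 + 60) dA = ∫_{0}^{2π} ∫_{2}^{4} (15r^2 + 60) · r dr dθ.

Inner integral (in r): ∫_{2}^{4} (15r^2 + 60) · r dr = 1260.

Outer integral (in θ): ∫_{0}^{2π} (1260) dθ = 2520π.

Therefore ∬_D (15x^2 + 15y^2 + 60) dA = 2520π.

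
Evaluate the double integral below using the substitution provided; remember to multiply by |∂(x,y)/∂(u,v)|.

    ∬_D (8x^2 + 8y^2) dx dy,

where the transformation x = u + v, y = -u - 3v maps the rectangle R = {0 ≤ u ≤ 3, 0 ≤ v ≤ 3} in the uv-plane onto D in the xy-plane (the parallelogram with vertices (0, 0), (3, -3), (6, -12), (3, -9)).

Compute the Jacobian determinant of (x, y) with respect to (u, v):

    ∂(x,y)/∂(u,v) = | 1  1 | = (1)(-3) - (1)(-1) = -2.
                   | -1  -3 |

Its absolute value is |J| = 2 (the area scaling factor).

Substituting x = u + v, y = -u - 3v into the integrand,

    8x^2 + 8y^2 → 16u^2 + 64u v + 80v^2,

so the integral becomes

    ∬_R (16u^2 + 64u v + 80v^2) · |J| du dv = ∫_0^3 ∫_0^3 (32u^2 + 128u v + 160v^2) dv du.

Inner (v): 96u^2 + 576u + 1440.
Outer (u): 7776.

Therefore ∬_D (8x^2 + 8y^2) dx dy = 7776.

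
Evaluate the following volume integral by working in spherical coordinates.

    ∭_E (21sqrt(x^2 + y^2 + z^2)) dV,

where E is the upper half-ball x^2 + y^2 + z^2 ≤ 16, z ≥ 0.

In spherical coordinates, x = ρ sin(φ) cos(θ), y = ρ sin(φ) sin(θ), z = ρ cos(φ), and dV = ρ^2 sin(φ) dρ dφ dθ.

The integrand becomes 21ρ, so

    ∭_E (21sqrt(x^2 + y^2 + z^2)) dV = ∫_{0}^{2π} ∫_{0}^{π/2} ∫_{0}^{4} (21ρ) · ρ^2 sin(φ) dρ dφ dθ.

Inner (ρ): 1344sin(φ).
Middle (φ): 1344.
Outer (θ): 2688π.

Therefore the triple integral equals 2688π.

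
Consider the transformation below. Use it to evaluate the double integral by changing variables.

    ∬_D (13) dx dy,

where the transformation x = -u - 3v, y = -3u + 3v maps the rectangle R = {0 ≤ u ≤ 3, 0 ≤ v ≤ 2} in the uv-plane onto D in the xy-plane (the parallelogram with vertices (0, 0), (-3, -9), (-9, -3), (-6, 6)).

Compute the Jacobian determinant of (x, y) with respect to (u, v):

    ∂(x,y)/∂(u,v) = | -1  -3 | = (-1)(3) - (-3)(-3) = -12.
                   | -3  3 |

Its absolute value is |J| = 12 (the area scaling factor).

Substituting x = -u - 3v, y = -3u + 3v into the integrand,

    13 → 13,

so the integral becomes

    ∬_R (13) · |J| du dv = ∫_0^3 ∫_0^2 (156) dv du.

Inner (v): 312.
Outer (u): 936.

Therefore ∬_D (13) dx dy = 936.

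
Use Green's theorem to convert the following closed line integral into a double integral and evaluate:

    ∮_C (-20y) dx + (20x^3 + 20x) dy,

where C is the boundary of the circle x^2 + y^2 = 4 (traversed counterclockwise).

Green's theorem converts the closed line integral into a double integral over the enclosed region D:

    ∮_C P dx + Q dy = ∬_D (∂Q/∂x - ∂P/∂y) dA.

Here P = -20y, Q = 20x^3 + 20x, so

    ∂Q/∂x = 60x^2 + 20,    ∂P/∂y = -20,
    ∂Q/∂x - ∂P/∂y = 60x^2 + 40.

D is the region x^2 + y^2 ≤ 4. Evaluating the double integral:

In polar coordinates (x = r cos θ, y = r sin θ, dA = r dr dθ) the integrand becomes 60r^2cos(θ)^2 + 40, so

    ∬_D (60x^2 + 40) dA = ∫_0^{2π} ∫_0^{2} (60r^2cos(θ)^2 + 40) · r dr dθ.

Inner (r from 0 to 2): 240cos(θ)^2 + 80.
Outer (θ from 0 to 2π): 400π.

Therefore ∮_C P dx + Q dy = 400π.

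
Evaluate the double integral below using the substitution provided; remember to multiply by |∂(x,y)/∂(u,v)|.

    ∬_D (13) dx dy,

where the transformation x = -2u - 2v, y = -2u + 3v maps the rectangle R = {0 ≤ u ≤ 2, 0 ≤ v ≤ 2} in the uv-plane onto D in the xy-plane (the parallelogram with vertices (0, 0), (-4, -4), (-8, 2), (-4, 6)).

Compute the Jacobian determinant of (x, y) with respect to (u, v):

    ∂(x,y)/∂(u,v) = | -2  -2 | = (-2)(3) - (-2)(-2) = -10.
                   | -2  3 |

Its absolute value is |J| = 10 (the area scaling factor).

Substituting x = -2u - 2v, y = -2u + 3v into the integrand,

    13 → 13,

so the integral becomes

    ∬_R (13) · |J| du dv = ∫_0^2 ∫_0^2 (130) dv du.

Inner (v): 260.
Outer (u): 520.

Therefore ∬_D (13) dx dy = 520.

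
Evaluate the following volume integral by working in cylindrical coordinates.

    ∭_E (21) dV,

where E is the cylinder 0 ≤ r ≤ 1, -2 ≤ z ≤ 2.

In cylindrical coordinates, x = r cos(θ), y = r sin(θ), z = z, and dV = r dr dθ dz.

The integrand becomes 21, so

    ∭_E (21) dV = ∫_{0}^{2π} ∫_{0}^{1} ∫_{-2}^{2} (21) · r dz dr dθ.

Inner (z): 84r.
Middle (r from 0 to 1): 42.
Outer (θ): 84π.

Therefore the triple integral equals 84π.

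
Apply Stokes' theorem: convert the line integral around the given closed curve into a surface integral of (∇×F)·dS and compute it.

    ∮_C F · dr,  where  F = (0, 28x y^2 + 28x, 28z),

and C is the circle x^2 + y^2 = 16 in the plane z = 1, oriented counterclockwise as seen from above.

Let S be the flat disk x^2 + y^2 ≤ 16 in the plane z = 1, with upward unit normal n̂ = ẑ. By Stokes' theorem,

    ∮_C F · dr = ∬_S (∇ × F) · n̂ dS = ∬_D (curl F)_z dA,

where D is the disk x^2 + y^2 ≤ 16.

Compute the curl of F = (0, 28x y^2 + 28x, 28z):
    (∇ × F)_x = ∂F_z/∂y - ∂F_y/∂z = 0,
    (∇ × F)_y = ∂F_x/∂z - ∂F_z/∂x = 0,
    (∇ × F)_z = ∂F_y/∂x - ∂F_x/∂y = 28y^2 + 28.

On z = 1, (curl F)_z = 28y^2 + 28.

Convert to polar (x = r cos θ, y = r sin θ, dA = r dr dθ); the integrand becomes 28r^2sin(θ)^2 + 28, so

    ∬_D (curl F)_z dA = ∫_0^{2π} ∫_0^{4} (28r^2sin(θ)^2 + 28) · r dr dθ.

Inner (r from 0 to 4): 1792sin(θ)^2 + 224.
Outer (θ from 0 to 2π): 2240π.

Therefore ∮_C F · dr = 2240π.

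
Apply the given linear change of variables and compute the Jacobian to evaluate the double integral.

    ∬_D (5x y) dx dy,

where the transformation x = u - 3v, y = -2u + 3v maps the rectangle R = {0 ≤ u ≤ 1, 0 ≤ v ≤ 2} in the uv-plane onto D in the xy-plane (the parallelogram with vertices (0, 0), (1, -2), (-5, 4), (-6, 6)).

Compute the Jacobian determinant of (x, y) with respect to (u, v):

    ∂(x,y)/∂(u,v) = | 1  -3 | = (1)(3) - (-3)(-2) = -3.
                   | -2  3 |

Its absolute value is |J| = 3 (the area scaling factor).

Substituting x = u - 3v, y = -2u + 3v into the integrand,

    5x y → -10u^2 + 45u v - 45v^2,

so the integral becomes

    ∬_R (-10u^2 + 45u v - 45v^2) · |J| du dv = ∫_0^1 ∫_0^2 (-30u^2 + 135u v - 135v^2) dv du.

Inner (v): -60u^2 + 270u - 360.
Outer (u): -245.

Therefore ∬_D (5x y) dx dy = -245.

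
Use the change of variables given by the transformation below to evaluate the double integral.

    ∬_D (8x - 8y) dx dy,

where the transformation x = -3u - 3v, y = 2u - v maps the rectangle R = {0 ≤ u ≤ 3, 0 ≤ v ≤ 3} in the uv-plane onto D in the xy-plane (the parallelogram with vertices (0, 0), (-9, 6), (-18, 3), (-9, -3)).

Compute the Jacobian determinant of (x, y) with respect to (u, v):

    ∂(x,y)/∂(u,v) = | -3  -3 | = (-3)(-1) - (-3)(2) = 9.
                   | 2  -1 |

Its absolute value is |J| = 9 (the area scaling factor).

Substituting x = -3u - 3v, y = 2u - v into the integrand,

    8x - 8y → -40u - 16v,

so the integral becomes

    ∬_R (-40u - 16v) · |J| du dv = ∫_0^3 ∫_0^3 (-360u - 144v) dv du.

Inner (v): -1080u - 648.
Outer (u): -6804.

Therefore ∬_D (8x - 8y) dx dy = -6804.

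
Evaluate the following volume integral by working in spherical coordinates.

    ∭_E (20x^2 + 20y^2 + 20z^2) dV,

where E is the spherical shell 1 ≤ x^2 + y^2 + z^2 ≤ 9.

In spherical coordinates, x = ρ sin(φ) cos(θ), y = ρ sin(φ) sin(θ), z = ρ cos(φ), and dV = ρ^2 sin(φ) dρ dφ dθ.

The integrand becomes 20ρ^2, so

    ∭_E (20x^2 + 20y^2 + 20z^2) dV = ∫_{0}^{2π} ∫_{0}^{π} ∫_{1}^{3} (20ρ^2) · ρ^2 sin(φ) dρ dφ dθ.

Inner (ρ): 968sin(φ).
Middle (φ): 1936.
Outer (θ): 3872π.

Therefore the triple integral equals 3872π.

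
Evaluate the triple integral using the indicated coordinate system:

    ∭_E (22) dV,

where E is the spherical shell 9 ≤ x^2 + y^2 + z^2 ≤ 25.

In spherical coordinates, x = ρ sin(φ) cos(θ), y = ρ sin(φ) sin(θ), z = ρ cos(φ), and dV = ρ^2 sin(φ) dρ dφ dθ.

The integrand becomes 22, so

    ∭_E (22) dV = ∫_{0}^{2π} ∫_{0}^{π} ∫_{3}^{5} (22) · ρ^2 sin(φ) dρ dφ dθ.

Inner (ρ): 2156sin(φ)/3.
Middle (φ): 4312/3.
Outer (θ): 8624π/3.

Therefore the triple integral equals 8624π/3.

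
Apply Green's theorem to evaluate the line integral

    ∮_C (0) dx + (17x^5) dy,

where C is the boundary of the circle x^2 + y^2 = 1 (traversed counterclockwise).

Green's theorem converts the closed line integral into a double integral over the enclosed region D:

    ∮_C P dx + Q dy = ∬_D (∂Q/∂x - ∂P/∂y) dA.

Here P = 0, Q = 17x^5, so

    ∂Q/∂x = 85x^4,    ∂P/∂y = 0,
    ∂Q/∂x - ∂P/∂y = 85x^4.

D is the region x^2 + y^2 ≤ 1. Evaluating the double integral:

In polar coordinates (x = r cos θ, y = r sin θ, dA = r dr dθ) the integrand becomes 85r^4cos(θ)^4, so

    ∬_D (85x^4) dA = ∫_0^{2π} ∫_0^{1} (85r^4cos(θ)^4) · r dr dθ.

Inner (r from 0 to 1): 85cos(θ)^4/6.
Outer (θ from 0 to 2π): 85π/8.

Therefore ∮_C P dx + Q dy = 85π/8.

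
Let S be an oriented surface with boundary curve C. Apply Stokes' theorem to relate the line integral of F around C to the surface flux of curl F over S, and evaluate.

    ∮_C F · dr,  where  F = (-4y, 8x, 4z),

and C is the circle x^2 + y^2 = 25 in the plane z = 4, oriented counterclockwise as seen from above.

Let S be the flat disk x^2 + y^2 ≤ 25 in the plane z = 4, with upward unit normal n̂ = ẑ. By Stokes' theorem,

    ∮_C F · dr = ∬_S (∇ × F) · n̂ dS = ∬_D (curl F)_z dA,

where D is the disk x^2 + y^2 ≤ 25.

Compute the curl of F = (-4y, 8x, 4z):
    (∇ × F)_x = ∂F_z/∂y - ∂F_y/∂z = 0,
    (∇ × F)_y = ∂F_x/∂z - ∂F_z/∂x = 0,
    (∇ × F)_z = ∂F_y/∂x - ∂F_x/∂y = 12.

On z = 4, (curl F)_z = 12.

Convert to polar (x = r cos θ, y = r sin θ, dA = r dr dθ); the integrand becomes 12, so

    ∬_D (curl F)_z dA = ∫_0^{2π} ∫_0^{5} (12) · r dr dθ.

Inner (r from 0 to 5): 150.
Outer (θ from 0 to 2π): 300π.

Therefore ∮_C F · dr = 300π.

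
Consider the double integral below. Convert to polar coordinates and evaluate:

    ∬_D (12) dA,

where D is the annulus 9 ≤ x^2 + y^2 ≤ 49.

The region D is 3 ≤ r ≤ 7, 0 ≤ θ ≤ 2π in polar coordinates, where x = r cos(θ), y = r sin(θ), and dA = r dr dθ.

Under the substitution, the integrand becomes 12, so

    ∬_D (12) dA = ∫_{0}^{2π} ∫_{3}^{7} (12) · r dr dθ.

Inner integral (in r): ∫_{3}^{7} (12) · r dr = 240.

Outer integral (in θ): ∫_{0}^{2π} (240) dθ = 480π.

Therefore ∬_D (12) dA = 480π.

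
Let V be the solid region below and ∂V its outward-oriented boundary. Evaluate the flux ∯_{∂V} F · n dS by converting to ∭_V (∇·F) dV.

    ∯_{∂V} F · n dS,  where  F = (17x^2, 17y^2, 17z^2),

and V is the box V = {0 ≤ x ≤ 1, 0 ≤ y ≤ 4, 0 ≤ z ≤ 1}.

By the divergence theorem,

    ∯_{∂V} F · n dS = ∭_V (∇ · F) dV.

Compute the divergence:
    ∇ · F = ∂F_x/∂x + ∂F_y/∂y + ∂F_z/∂z = 34x + 34y + 34z.

V is a rectangular box, so dV = dx dy dz with 0 ≤ x ≤ 1, 0 ≤ y ≤ 4, 0 ≤ z ≤ 1.

Integrate (34x + 34y + 34z) over V as an iterated integral:

    ∭_V (∇·F) dV = ∫_0^{1} ∫_0^{4} ∫_0^{1} (34x + 34y + 34z) dz dy dx.

Inner (z from 0 to 1): 34x + 34y + 17.
Middle (y from 0 to 4): 136x + 340.
Outer (x from 0 to 1): 408.

Therefore ∯_{∂V} F · n dS = 408.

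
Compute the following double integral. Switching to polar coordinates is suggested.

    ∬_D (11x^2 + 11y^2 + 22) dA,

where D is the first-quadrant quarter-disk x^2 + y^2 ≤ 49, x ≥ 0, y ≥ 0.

The region D is 0 ≤ r ≤ 7, 0 ≤ θ ≤ π/2 in polar coordinates, where x = r cos(θ), y = r sin(θ), and dA = r dr dθ.

Under the substitution, the integrand becomes 11r^2 + 22, so

    ∬_D (11x^2 + 11y^2 + 22) dA = ∫_{0}^{π/2} ∫_{0}^{7} (11r^2 + 22) · r dr dθ.

Inner integral (in r): ∫_{0}^{7} (11r^2 + 22) · r dr = 28567/4.

Outer integral (in θ): ∫_{0}^{π/2} (28567/4) dθ = 28567π/8.

Therefore ∬_D (11x^2 + 11y^2 + 22) dA = 28567π/8.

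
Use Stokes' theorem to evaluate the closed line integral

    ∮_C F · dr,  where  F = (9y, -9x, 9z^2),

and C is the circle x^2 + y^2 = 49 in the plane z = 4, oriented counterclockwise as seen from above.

Let S be the flat disk x^2 + y^2 ≤ 49 in the plane z = 4, with upward unit normal n̂ = ẑ. By Stokes' theorem,

    ∮_C F · dr = ∬_S (∇ × F) · n̂ dS = ∬_D (curl F)_z dA,

where D is the disk x^2 + y^2 ≤ 49.

Compute the curl of F = (9y, -9x, 9z^2):
    (∇ × F)_x = ∂F_z/∂y - ∂F_y/∂z = 0,
    (∇ × F)_y = ∂F_x/∂z - ∂F_z/∂x = 0,
    (∇ × F)_z = ∂F_y/∂x - ∂F_x/∂y = -18.

On z = 4, (curl F)_z = -18.

Convert to polar (x = r cos θ, y = r sin θ, dA = r dr dθ); the integrand becomes -18, so

    ∬_D (curl F)_z dA = ∫_0^{2π} ∫_0^{7} (-18) · r dr dθ.

Inner (r from 0 to 7): -441.
Outer (θ from 0 to 2π): -882π.

Therefore ∮_C F · dr = -882π.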